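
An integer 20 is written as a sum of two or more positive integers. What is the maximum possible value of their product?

Define P[k] = max over 1≤i<k of i · max(k−i, P[k−i]); the inner max lets the remainder stay uncut if that's better.
Small cases: P[2]=1, P[3]=2, P[4]=4, P[5]=6, P[6]=9, P[7]=12, P[8]=18, P[9]=27, P[10]=36, P[11]=54, P[12]=81, P[13]=108, P[14]=162, P[15]=243.
P[16] = 2*max(14,162) = 2*162 = 324
P[17] = 2*max(15,243) = 2*243 = 486
P[18] = 3*max(15,243) = 3*243 = 729
P[19] = 2*max(17,486) = 2*486 = 972
P[20] = 2*max(18,729) = 2*729 = 1458
One optimal split: 3 + 3 + 3 + 3 + 3 + 3 + 2; product 3*3*3*3*3*3*2 = 1458.

1458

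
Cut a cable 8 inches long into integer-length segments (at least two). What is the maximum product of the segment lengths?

18

Define m[k] = max over 1≤i<k of i · max(k−i, m[k−i]); the inner max lets the remainder stay uncut if that's better.
m[2] = 1·max(1,0) = 1·1 = 1
m[3] = max(1·2, 2·1) = 2
m[4] = max(1·3, 2·2, 3·1) = 4
m[5] = max(1·4, 2·3, 3·2, 4·1) = 6
m[6] = max(1·6, 2·4, 3·3, 4·2, 5·1) = 9
m[7] = max(1·9, 2·6, 3·4, 4·3, 5·2, 6·1) = 12
m[8] = max(1·12, 2·9, 3·6, …, 6·2, 7·1) = 18
One optimal split: 3 + 3 + 2; product 3·3·2 = 18.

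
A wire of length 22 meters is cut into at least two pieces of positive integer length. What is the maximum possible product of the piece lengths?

2916

Let P[k] be the best product for length k (with at least one cut). For each first piece i, the rest contributes max(k−i, P[k−i]).
P[2] = 1×max(1,0) = 1×1 = 1
P[3] = max(1×2, 2×1) = 2
P[4] = max(1×3, 2×2, 3×1) = 4
P[5] = max(1×4, 2×3, 3×2, 4×1) = 6
P[6] = max(1×6, 2×4, 3×3, 4×2, 5×1) = 9
P[7] = max(1×9, 2×6, 3×4, 4×3, 5×2, 6×1) = 12
P[8] = max(1×12, 2×9, 3×6, …, 6×2, 7×1) = 18
P[9] = max(1×18, 2×12, 3×9, …, 7×2, 8×1) = 27
P[10] = max(1×27, 2×18, 3×12, …, 8×2, 9×1) = 36
P[11] = max(1×36, 2×27, 3×18, …, 9×2, 10×1) = 54
P[12] = max(1×54, 2×36, 3×27, …, 10×2, 11×1) = 81
P[13] = max(1×81, 2×54, 3×36, …, 11×2, 12×1) = 108
P[14] = max(1×108, 2×81, 3×54, …, 12×2, 13×1) = 162
P[15] = max(1×162, 2×108, 3×81, …, 13×2, 14×1) = 243
P[16] = max(1×243, 2×162, 3×108, …, 14×2, 15×1) = 324
P[17] = max(1×324, 2×243, 3×162, …, 15×2, 16×1) = 486
P[18] = max(1×486, 2×324, 3×243, …, 16×2, 17×1) = 729
P[19] = max(1×729, 2×486, 3×324, …, 17×2, 18×1) = 972
P[20] = max(1×972, 2×729, 3×486, …, 18×2, 19×1) = 1458
P[21] = max(1×1458, 2×972, 3×729, …, 19×2, 20×1) = 2187
P[22] = max(1×2187, 2×1458, 3×972, …, 20×2, 21×1) = 2916
One optimal split: 3 + 3 + 3 + 3 + 3 + 3 + 2 + 2; product 3×3×3×3×3×3×2×2 = 2916.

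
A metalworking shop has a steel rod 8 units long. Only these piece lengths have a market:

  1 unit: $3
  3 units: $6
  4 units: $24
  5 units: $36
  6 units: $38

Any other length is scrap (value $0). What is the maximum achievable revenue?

Build f[k] bottom-up: f[k] = max over allowed piece i of (p[i] + f[k−i]).
f[1] = 3
f[2] = 6  (first piece 1, then f[1]=3)
f[3] = max(3+6, 6+0) = 9
f[4] = max(3+9, 6+3, 24+0) = 24
f[5] = max(3+24, 6+6, 24+3, 36+0) = 36
f[6] = max(3+36, 6+9, 24+6, 36+3, 38+0) = 39
f[7] = max(3+39, 6+24, 24+9, 36+6, 38+3) = 42
f[8] = max(3+42, 6+36, 24+24, 36+9, 38+6) = 48
One optimal cutting: 4 + 4 → $48.

48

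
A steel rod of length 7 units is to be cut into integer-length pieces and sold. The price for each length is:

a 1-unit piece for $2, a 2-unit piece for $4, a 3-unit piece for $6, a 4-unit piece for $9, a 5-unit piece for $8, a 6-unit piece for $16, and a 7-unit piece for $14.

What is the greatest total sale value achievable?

Consider every possible first cut. R[k] is the best of p[i]+R[k−i] over all sellable i≤k.
R[1] = 2
R[2] = 4  (first piece 1, then R[1]=2)
R[3] = 6  (first piece 1, then R[2]=4)
R[4] = 9
R[5] = 11  (first piece 1, then R[4]=9)
R[6] = 16
R[7] = 18  (first piece 1, then R[6]=16)
One optimal cutting: 6 + 1 → $16 + $2 = $18.

18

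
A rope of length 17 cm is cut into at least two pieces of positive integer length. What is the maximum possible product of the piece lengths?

Let prod[k] be the best product for length k (with at least one cut). For each first piece i, the rest contributes max(k−i, prod[k−i]).
prod[2] = 1·max(1,0) = 1·1 = 1
prod[3] = max(1·2, 2·1) = 2
prod[4] = max(1·3, 2·2, 3·1) = 4
prod[5] = max(1·4, 2·3, 3·2, 4·1) = 6
prod[6] = max(1·6, 2·4, 3·3, 4·2, 5·1) = 9
prod[7] = max(1·9, 2·6, 3·4, 4·3, 5·2, 6·1) = 12
prod[8] = max(1·12, 2·9, 3·6, …, 6·2, 7·1) = 18
prod[9] = max(1·18, 2·12, 3·9, …, 7·2, 8·1) = 27
prod[10] = max(1·27, 2·18, 3·12, …, 8·2, 9·1) = 36
prod[11] = max(1·36, 2·27, 3·18, …, 9·2, 10·1) = 54
prod[12] = max(1·54, 2·36, 3·27, …, 10·2, 11·1) = 81
prod[13] = max(1·81, 2·54, 3·36, …, 11·2, 12·1) = 108
prod[14] = max(1·108, 2·81, 3·54, …, 12·2, 13·1) = 162
prod[15] = max(1·162, 2·108, 3·81, …, 13·2, 14·1) = 243
prod[16] = max(1·243, 2·162, 3·108, …, 14·2, 15·1) = 324
prod[17] = max(1·324, 2·243, 3·162, …, 15·2, 16·1) = 486
One optimal split: 3 + 3 + 3 + 3 + 3 + 2; product 3·3·3·3·3·2 = 486.

486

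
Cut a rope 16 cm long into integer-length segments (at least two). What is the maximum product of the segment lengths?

324

Fill m[k] for k=2..16: at each k try every first piece i and multiply by the better of (k−i) uncut or m[k−i].
Small cases: m[2]=1, m[3]=2, m[4]=4, m[5]=6, m[6]=9, m[7]=12, m[8]=18.
m[9] = 3·max(6,9) = 3·9 = 27
m[10] = 2·max(8,18) = 2·18 = 36
m[11] = 2·max(9,27) = 2·27 = 54
m[12] = 3·max(9,27) = 3·27 = 81
m[13] = 2·max(11,54) = 2·54 = 108
m[14] = 2·max(12,81) = 2·81 = 162
m[15] = 3·max(12,81) = 3·81 = 243
m[16] = 2·max(14,162) = 2·162 = 324
One optimal split: 3 + 3 + 3 + 3 + 2 + 2; product 3·3·3·3·2·2 = 324.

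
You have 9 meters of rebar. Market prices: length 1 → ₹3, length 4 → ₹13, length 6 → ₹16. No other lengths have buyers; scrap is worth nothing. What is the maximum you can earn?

Build r[k] bottom-up: r[k] = max over allowed piece i of (p[i] + r[k−i]).
r[1] = 3
r[2] = 6  (first piece 1, then r[1]=3)
r[3] = 9  (first piece 1, then r[2]=6)
r[4] = max(3+9, 13+0) = 13
r[5] = max(3+13, 13+3) = 16
r[6] = max(3+16, 13+6, 16+0) = 19
r[7] = max(3+19, 13+9, 16+3) = 22
r[8] = max(3+22, 13+13, 16+6) = 26
r[9] = max(3+26, 13+16, 16+9) = 29
One optimal cutting: 4 + 4 + 1 → ₹29.

29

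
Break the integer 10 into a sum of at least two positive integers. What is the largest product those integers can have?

36

Define g[k] = max over 1≤i<k of i · max(k−i, g[k−i]); the inner max lets the remainder stay uncut if that's better.
g[2] = 1×max(1,0) = 1×1 = 1
g[3] = max(1×2, 2×1) = 2
g[4] = max(1×3, 2×2, 3×1) = 4
g[5] = max(1×4, 2×3, 3×2, 4×1) = 6
g[6] = max(1×6, 2×4, 3×3, 4×2, 5×1) = 9
g[7] = max(1×9, 2×6, 3×4, 4×3, 5×2, 6×1) = 12
g[8] = max(1×12, 2×9, 3×6, …, 6×2, 7×1) = 18
g[9] = max(1×18, 2×12, 3×9, …, 7×2, 8×1) = 27
g[10] = max(1×27, 2×18, 3×12, …, 8×2, 9×1) = 36
One optimal split: 3 + 3 + 2 + 2; product 3×3×2×2 = 36.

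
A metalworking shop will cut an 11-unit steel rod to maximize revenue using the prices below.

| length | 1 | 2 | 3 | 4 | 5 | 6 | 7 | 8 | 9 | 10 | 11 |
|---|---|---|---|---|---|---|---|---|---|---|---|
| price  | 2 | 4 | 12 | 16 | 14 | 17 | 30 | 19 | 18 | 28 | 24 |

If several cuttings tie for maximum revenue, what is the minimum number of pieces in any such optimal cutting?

Let r[k] be the best obtainable value from length k. For each k, try every first piece i and keep the best of price[i] + r[k−i].
r[1] = 2
r[2] = max(2+2, 4+0) = 4
r[3] = max(2+4, 4+2, 12+0) = 12
r[4] = max(2+12, 4+4, 12+2, 16+0) = 16
r[5] = max(2+16, 4+12, 12+4, 16+2, 14+0) = 18
r[6] = max(2+18, 4+16, 12+12, 16+4, 14+2, 17+0) = 24
r[7] = max(2+24, 4+18, 12+16, …, 17+2, 30+0) = 30
r[8] = max(2+30, 4+24, 12+18, …, 30+2, 19+0) = 32
r[9] = max(2+32, 4+30, 12+24, …, 19+2, 18+0) = 36
r[10] = max(2+36, 4+32, 12+30, …, 18+2, 28+0) = 42
r[11] = max(2+42, 4+36, 12+32, …, 28+2, 24+0) = 46
Maximum revenue is $46.
Now minimize piece count subject to staying optimal: for each k, pieces[k] = 1 + min over i with p[i]+r[k−i]=r[k] of pieces[k−i].
pieces[8] = 2
pieces[9] = 3
pieces[10] = 2
pieces[11] = 2

2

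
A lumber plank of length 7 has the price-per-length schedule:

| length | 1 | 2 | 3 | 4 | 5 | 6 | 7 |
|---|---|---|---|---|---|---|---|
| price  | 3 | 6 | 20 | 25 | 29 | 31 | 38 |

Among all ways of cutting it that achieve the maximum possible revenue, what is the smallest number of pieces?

2

Build r[k] bottom-up: r[k] = max over allowed piece i of (p[i] + r[k−i]).
r[1] = 3
r[2] = max(3+3, 6+0) = 6
r[3] = max(3+6, 6+3, 20+0) = 20
r[4] = max(3+20, 6+6, 20+3, 25+0) = 25
r[5] = max(3+25, 6+20, 20+6, 25+3, 29+0) = 29
r[6] = max(3+29, 6+25, 20+20, 25+6, 29+3, 31+0) = 40
r[7] = max(3+40, 6+29, 20+25, …, 31+3, 38+0) = 45
Maximum revenue is $45.
Now minimize piece count subject to staying optimal: for each k, pieces[k] = 1 + min over i with p[i]+r[k−i]=r[k] of pieces[k−i].
pieces[4] = 1
pieces[5] = 1
pieces[6] = 2
pieces[7] = 2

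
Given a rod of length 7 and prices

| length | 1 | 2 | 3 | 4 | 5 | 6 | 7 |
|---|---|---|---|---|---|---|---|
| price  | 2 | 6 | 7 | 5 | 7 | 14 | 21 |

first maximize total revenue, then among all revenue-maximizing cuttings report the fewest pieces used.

1

Consider every possible first cut. r[k] is the best of p[i]+r[k−i] over all sellable i≤k.
r[1] = 2
r[2] = max(2+2, 6+0) = 6
r[3] = max(2+6, 6+2, 7+0) = 8
r[4] = max(2+8, 6+6, 7+2, 5+0) = 12
r[5] = max(2+12, 6+8, 7+6, 5+2, 7+0) = 14
r[6] = max(2+14, 6+12, 7+8, 5+6, 7+2, 14+0) = 18
r[7] = max(2+18, 6+14, 7+12, …, 14+2, 21+0) = 21
Maximum revenue is 21.
Now minimize piece count subject to staying optimal: for each k, pieces[k] = 1 + min over i with p[i]+r[k−i]=r[k] of pieces[k−i].
pieces[4] = 2
pieces[5] = 3
pieces[6] = 3
pieces[7] = 1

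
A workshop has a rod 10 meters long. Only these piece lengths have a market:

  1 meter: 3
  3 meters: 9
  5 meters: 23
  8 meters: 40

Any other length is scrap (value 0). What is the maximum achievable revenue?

46

Let best[k] be the best obtainable value from length k. For each k, try every first piece i and keep the best of price[i] + best[k−i].
best[1] = 3
best[2] = 6  (first piece 1, then best[1]=3)
best[3] = max(3+6, 9+0) = 9
best[4] = max(3+9, 9+3) = 12
best[5] = max(3+12, 9+6, 23+0) = 23
best[6] = max(3+23, 9+9, 23+3) = 26
best[7] = max(3+26, 9+12, 23+6) = 29
best[8] = max(3+29, 9+23, 23+9, 40+0) = 40
best[9] = max(3+40, 9+26, 23+12, 40+3) = 43
best[10] = max(3+43, 9+29, 23+23, 40+6) = 46
One optimal cutting: 8 + 1 + 1 → 46.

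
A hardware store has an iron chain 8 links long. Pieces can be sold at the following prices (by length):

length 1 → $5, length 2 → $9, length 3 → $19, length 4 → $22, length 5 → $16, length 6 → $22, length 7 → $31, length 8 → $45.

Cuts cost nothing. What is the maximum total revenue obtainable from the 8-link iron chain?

48

Let best[k] be the best obtainable value from length k. For each k, try every first piece i and keep the best of price[i] + best[k−i].
best[1] = 5
best[2] = max(5+5, 9+0) = 10
best[3] = max(5+10, 9+5, 19+0) = 19
best[4] = max(5+19, 9+10, 19+5, 22+0) = 24
best[5] = max(5+24, 9+19, 19+10, 22+5, 16+0) = 29
best[6] = max(5+29, 9+24, 19+19, 22+10, 16+5, 22+0) = 38
best[7] = max(5+38, 9+29, 19+24, …, 22+5, 31+0) = 43
best[8] = max(5+43, 9+38, 19+29, …, 31+5, 45+0) = 48
One optimal cutting: 3 + 3 + 1 + 1 → $19 + $19 + $5 + $5 = $48.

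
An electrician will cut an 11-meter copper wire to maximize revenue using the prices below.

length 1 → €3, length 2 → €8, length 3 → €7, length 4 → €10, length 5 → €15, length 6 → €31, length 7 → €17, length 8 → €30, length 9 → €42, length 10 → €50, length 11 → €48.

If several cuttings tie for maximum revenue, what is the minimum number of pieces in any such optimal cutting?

Let r[k] be the best obtainable value from length k. For each k, try every first piece i and keep the best of price[i] + r[k−i].
r[1] = 3
r[2] = 8
r[3] = 11  (first piece 1, then r[2]=8)
r[4] = 16  (first piece 2, then r[2]=8)
r[5] = 19  (first piece 1, then r[4]=16)
r[6] = 31
r[7] = 34  (first piece 1, then r[6]=31)
r[8] = 39  (first piece 2, then r[6]=31)
r[9] = 42  (first piece 1, then r[8]=39)
r[10] = 50
r[11] = 53  (first piece 1, then r[10]=50)
Maximum revenue is €53.
Now minimize piece count subject to staying optimal: for each k, pieces[k] = 1 + min over i with p[i]+r[k−i]=r[k] of pieces[k−i].
pieces[8] = 2
pieces[9] = 1
pieces[10] = 1
pieces[11] = 2

2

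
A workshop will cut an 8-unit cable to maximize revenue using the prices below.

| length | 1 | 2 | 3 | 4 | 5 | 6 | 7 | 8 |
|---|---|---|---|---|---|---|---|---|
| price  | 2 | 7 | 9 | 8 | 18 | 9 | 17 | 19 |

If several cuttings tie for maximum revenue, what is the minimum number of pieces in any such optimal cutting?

4

Let r[k] be the best obtainable value from length k. For each k, try every first piece i and keep the best of price[i] + r[k−i].
r[1] = 2
r[2] = 7
r[3] = 9  (first piece 1, then r[2]=7)
r[4] = 14  (first piece 2, then r[2]=7)
r[5] = 18
r[6] = 21  (first piece 2, then r[4]=14)
r[7] = 25  (first piece 2, then r[5]=18)
r[8] = 28  (first piece 2, then r[6]=21)
Maximum revenue is $28.
Now minimize piece count subject to staying optimal: for each k, pieces[k] = 1 + min over i with p[i]+r[k−i]=r[k] of pieces[k−i].
pieces[5] = 1
pieces[6] = 3
pieces[7] = 2
pieces[8] = 4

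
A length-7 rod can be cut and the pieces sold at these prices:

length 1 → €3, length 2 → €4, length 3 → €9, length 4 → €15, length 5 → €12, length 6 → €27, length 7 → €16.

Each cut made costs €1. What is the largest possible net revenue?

Let r[k] be the best obtainable value from length k. For each k, try every first piece i and keep the best of price[i] + r[k−i] minus the 1 cut fee when i<k.
r[1] = 3
r[2] = max(3+3-1, 4+0) = 5
r[3] = max(3+5-1, 4+3-1, 9+0) = 9
r[4] = max(3+9-1, 4+5-1, 9+3-1, 15+0) = 15
r[5] = max(3+15-1, 4+9-1, 9+5-1, 15+3-1, 12+0) = 17
r[6] = max(3+17-1, 4+15-1, 9+9-1, 15+5-1, 12+3-1, 27+0) = 27
r[7] = max(3+27-1, 4+17-1, 9+15-1, …, 27+3-1, 16+0) = 29
One optimal plan: pieces 6 + 1 (1 cut) → €30 − €1 = €29.

29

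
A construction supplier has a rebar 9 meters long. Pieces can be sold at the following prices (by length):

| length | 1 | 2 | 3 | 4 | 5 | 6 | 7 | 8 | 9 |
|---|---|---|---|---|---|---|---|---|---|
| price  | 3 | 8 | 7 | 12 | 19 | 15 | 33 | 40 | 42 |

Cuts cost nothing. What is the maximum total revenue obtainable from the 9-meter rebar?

43

Build v[k] bottom-up: v[k] = max over allowed piece i of (p[i] + v[k−i]).
v[1] = 3
v[2] = 8
v[3] = 11  (first piece 1, then v[2]=8)
v[4] = 16  (first piece 2, then v[2]=8)
v[5] = 19  (first piece 1, then v[4]=16)
v[6] = 24  (first piece 2, then v[4]=16)
v[7] = 33
v[8] = 40
v[9] = 43  (first piece 1, then v[8]=40)
One optimal cutting: 8 + 1 → ₹40 + ₹3 = ₹43.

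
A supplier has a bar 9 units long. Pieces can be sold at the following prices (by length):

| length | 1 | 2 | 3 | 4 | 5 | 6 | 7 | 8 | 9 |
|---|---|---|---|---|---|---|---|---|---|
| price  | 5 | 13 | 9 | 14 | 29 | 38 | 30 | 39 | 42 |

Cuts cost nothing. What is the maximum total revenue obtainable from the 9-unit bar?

57

Build r[k] bottom-up: r[k] = max over allowed piece i of (p[i] + r[k−i]).
r[1] = 5
r[2] = max(5+5, 13+0) = 13
r[3] = max(5+13, 13+5, 9+0) = 18
r[4] = max(5+18, 13+13, 9+5, 14+0) = 26
r[5] = max(5+26, 13+18, 9+13, 14+5, 29+0) = 31
r[6] = max(5+31, 13+26, 9+18, 14+13, 29+5, 38+0) = 39
r[7] = max(5+39, 13+31, 9+26, …, 38+5, 30+0) = 44
r[8] = max(5+44, 13+39, 9+31, …, 30+5, 39+0) = 52
r[9] = max(5+52, 13+44, 9+39, …, 39+5, 42+0) = 57
One optimal cutting: 2 + 2 + 2 + 2 + 1 → 13 + 13 + 13 + 13 + 5 = 57.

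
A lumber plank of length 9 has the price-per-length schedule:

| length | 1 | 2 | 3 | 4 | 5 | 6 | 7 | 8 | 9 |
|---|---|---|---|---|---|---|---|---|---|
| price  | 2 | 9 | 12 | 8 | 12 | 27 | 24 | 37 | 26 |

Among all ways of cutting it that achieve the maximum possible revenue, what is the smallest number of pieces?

Consider every possible first cut. r[k] is the best of p[i]+r[k−i] over all sellable i≤k.
r[1] = 2
r[2] = max(2+2, 9+0) = 9
r[3] = max(2+9, 9+2, 12+0) = 12
r[4] = max(2+12, 9+9, 12+2, 8+0) = 18
r[5] = max(2+18, 9+12, 12+9, 8+2, 12+0) = 21
r[6] = max(2+21, 9+18, 12+12, 8+9, 12+2, 27+0) = 27
r[7] = max(2+27, 9+21, 12+18, …, 27+2, 24+0) = 30
r[8] = max(2+30, 9+27, 12+21, …, 24+2, 37+0) = 37
r[9] = max(2+37, 9+30, 12+27, …, 37+2, 26+0) = 39
Maximum revenue is $39.
Now minimize piece count subject to staying optimal: for each k, pieces[k] = 1 + min over i with p[i]+r[k−i]=r[k] of pieces[k−i].
pieces[6] = 1
pieces[7] = 3
pieces[8] = 1
pieces[9] = 2

2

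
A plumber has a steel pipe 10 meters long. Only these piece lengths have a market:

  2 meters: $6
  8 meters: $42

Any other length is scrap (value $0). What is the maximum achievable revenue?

Build f[k] bottom-up: f[k] = max over allowed piece i of (p[i] + f[k−i]).
f[1] = 0
f[2] = 6
f[3] = 6
f[4] = 12  (first piece 2, then f[2]=6)
f[5] = 12
f[6] = 18  (first piece 2, then f[4]=12)
f[7] = 18
f[8] = 42
f[9] = 42
f[10] = 48  (first piece 2, then f[8]=42)
One optimal cutting: 8 + 2 → $48.

48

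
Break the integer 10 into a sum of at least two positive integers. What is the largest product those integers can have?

Fill m[k] for k=2..10: at each k try every first piece i and multiply by the better of (k−i) uncut or m[k−i].
m[2] = 1×max(1,0) = 1×1 = 1
m[3] = max(1×2, 2×1) = 2
m[4] = max(1×3, 2×2, 3×1) = 4
m[5] = max(1×4, 2×3, 3×2, 4×1) = 6
m[6] = max(1×6, 2×4, 3×3, 4×2, 5×1) = 9
m[7] = max(1×9, 2×6, 3×4, 4×3, 5×2, 6×1) = 12
m[8] = max(1×12, 2×9, 3×6, …, 6×2, 7×1) = 18
m[9] = max(1×18, 2×12, 3×9, …, 7×2, 8×1) = 27
m[10] = max(1×27, 2×18, 3×12, …, 8×2, 9×1) = 36
One optimal split: 3 + 3 + 2 + 2; product 3×3×2×2 = 36.

36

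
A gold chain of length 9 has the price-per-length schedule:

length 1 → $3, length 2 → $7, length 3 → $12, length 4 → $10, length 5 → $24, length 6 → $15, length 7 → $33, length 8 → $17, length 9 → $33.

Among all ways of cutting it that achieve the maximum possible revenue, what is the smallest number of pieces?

2

Consider every possible first cut. r[k] is the best of p[i]+r[k−i] over all sellable i≤k.
r[1] = 3
r[2] = 7
r[3] = 12
r[4] = 15  (first piece 1, then r[3]=12)
r[5] = 24
r[6] = 27  (first piece 1, then r[5]=24)
r[7] = 33
r[8] = 36  (first piece 1, then r[7]=33)
r[9] = 40  (first piece 2, then r[7]=33)
Maximum revenue is $40.
Now minimize piece count subject to staying optimal: for each k, pieces[k] = 1 + min over i with p[i]+r[k−i]=r[k] of pieces[k−i].
pieces[6] = 2
pieces[7] = 1
pieces[8] = 2
pieces[9] = 2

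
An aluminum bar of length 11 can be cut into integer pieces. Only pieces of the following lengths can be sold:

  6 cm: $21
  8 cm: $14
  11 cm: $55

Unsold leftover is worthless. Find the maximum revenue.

Build best[k] bottom-up: best[k] = max over allowed piece i of (p[i] + best[k−i]).
best[1] = 0
best[2] = 0
best[3] = 0
best[4] = 0
best[5] = 0
best[6] = 21
best[7] = 21
best[8] = max(21+0, 14+0) = 21
best[9] = max(21+0, 14+0) = 21
best[10] = max(21+0, 14+0) = 21
best[11] = max(21+0, 14+0, 55+0) = 55
One optimal cutting: 11 → $55.

55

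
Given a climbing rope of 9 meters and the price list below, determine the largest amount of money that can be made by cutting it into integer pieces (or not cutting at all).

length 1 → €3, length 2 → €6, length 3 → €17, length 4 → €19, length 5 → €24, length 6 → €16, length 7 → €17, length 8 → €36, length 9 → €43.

51

Let best[k] be the best obtainable value from length k. For each k, try every first piece i and keep the best of price[i] + best[k−i].
best[1] = 3
best[2] = max(3+3, 6+0) = 6
best[3] = max(3+6, 6+3, 17+0) = 17
best[4] = max(3+17, 6+6, 17+3, 19+0) = 20
best[5] = max(3+20, 6+17, 17+6, 19+3, 24+0) = 24
best[6] = max(3+24, 6+20, 17+17, 19+6, 24+3, 16+0) = 34
best[7] = max(3+34, 6+24, 17+20, …, 16+3, 17+0) = 37
best[8] = max(3+37, 6+34, 17+24, …, 17+3, 36+0) = 41
best[9] = max(3+41, 6+37, 17+34, …, 36+3, 43+0) = 51
One optimal cutting: 3 + 3 + 3 → €17 + €17 + €17 = €51.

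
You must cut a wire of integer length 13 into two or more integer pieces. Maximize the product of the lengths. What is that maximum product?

108

Let g[k] be the best product for length k (with at least one cut). For each first piece i, the rest contributes max(k−i, g[k−i]).
Small cases: g[2]=1, g[3]=2, g[4]=4, g[5]=6, g[6]=9, g[7]=12.
g[8] = max(1×12, 2×9, 3×6, …, 6×2, 7×1) = 18
g[9] = max(1×18, 2×12, 3×9, …, 7×2, 8×1) = 27
g[10] = max(1×27, 2×18, 3×12, …, 8×2, 9×1) = 36
g[11] = max(1×36, 2×27, 3×18, …, 9×2, 10×1) = 54
g[12] = max(1×54, 2×36, 3×27, …, 10×2, 11×1) = 81
g[13] = max(1×81, 2×54, 3×36, …, 11×2, 12×1) = 108
One optimal split: 3 + 3 + 3 + 2 + 2; product 3×3×3×2×2 = 108.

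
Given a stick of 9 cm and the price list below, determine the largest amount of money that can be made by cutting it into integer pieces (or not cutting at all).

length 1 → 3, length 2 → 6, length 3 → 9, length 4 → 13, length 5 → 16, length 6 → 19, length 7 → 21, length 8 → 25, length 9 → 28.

29

Consider every possible first cut. v[k] is the best of p[i]+v[k−i] over all sellable i≤k.
v[1] = 3
v[2] = 6  (first piece 1, then v[1]=3)
v[3] = 9  (first piece 1, then v[2]=6)
v[4] = 13
v[5] = 16  (first piece 1, then v[4]=13)
v[6] = 19  (first piece 1, then v[5]=16)
v[7] = 22  (first piece 1, then v[6]=19)
v[8] = 26  (first piece 4, then v[4]=13)
v[9] = 29  (first piece 1, then v[8]=26)
One optimal cutting: 4 + 4 + 1 → 13 + 13 + 3 = 29.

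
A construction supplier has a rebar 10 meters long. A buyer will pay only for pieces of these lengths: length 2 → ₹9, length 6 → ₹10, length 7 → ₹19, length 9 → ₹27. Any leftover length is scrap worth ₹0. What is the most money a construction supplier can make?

Consider every possible first cut. f[k] is the best of p[i]+f[k−i] over all sellable i≤k.
f[1] = 0
f[2] = 9
f[3] = 9
f[4] = 18  (first piece 2, then f[2]=9)
f[5] = 18
f[6] = 27  (first piece 2, then f[4]=18)
f[7] = 27
f[8] = 36  (first piece 2, then f[6]=27)
f[9] = 36
f[10] = 45  (first piece 2, then f[8]=36)
One optimal cutting: 2 + 2 + 2 + 2 + 2 → ₹45.

45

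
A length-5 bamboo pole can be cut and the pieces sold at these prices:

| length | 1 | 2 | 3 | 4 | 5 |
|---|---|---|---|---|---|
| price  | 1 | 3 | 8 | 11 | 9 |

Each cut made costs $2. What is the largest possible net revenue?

10

Let v[k] be the best obtainable value from length k. For each k, try every first piece i and keep the best of price[i] + v[k−i] minus the 2 cut fee when i<k.
v[1] = 1
v[2] = 3
v[3] = 8
v[4] = 11
v[5] = 10  (first piece 1, then v[4]=11)
One optimal plan: pieces 4 + 1 (1 cut) → $12 − $2 = $10.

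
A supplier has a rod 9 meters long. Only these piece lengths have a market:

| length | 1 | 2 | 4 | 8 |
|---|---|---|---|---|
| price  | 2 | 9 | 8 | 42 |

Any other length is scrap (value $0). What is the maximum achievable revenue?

44

Let r[k] be the best obtainable value from length k. For each k, try every first piece i and keep the best of price[i] + r[k−i].
r[1] = 2
r[2] = 9
r[3] = 11  (first piece 1, then r[2]=9)
r[4] = 18  (first piece 2, then r[2]=9)
r[5] = 20  (first piece 1, then r[4]=18)
r[6] = 27  (first piece 2, then r[4]=18)
r[7] = 29  (first piece 1, then r[6]=27)
r[8] = 42
r[9] = 44  (first piece 1, then r[8]=42)
One optimal cutting: 8 + 1 → $44.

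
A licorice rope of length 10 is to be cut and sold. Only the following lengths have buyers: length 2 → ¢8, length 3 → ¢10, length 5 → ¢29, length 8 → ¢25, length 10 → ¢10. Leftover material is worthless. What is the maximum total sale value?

Let r[k] be the best obtainable value from length k. For each k, try every first piece i and keep the best of price[i] + r[k−i].
r[1] = 0
r[2] = 8
r[3] = 10
r[4] = 16  (first piece 2, then r[2]=8)
r[5] = 29
r[6] = 29
r[7] = 37  (first piece 2, then r[5]=29)
r[8] = 39  (first piece 3, then r[5]=29)
r[9] = 45  (first piece 2, then r[7]=37)
r[10] = 58  (first piece 5, then r[5]=29)
One optimal cutting: 5 + 5 → ¢58.

58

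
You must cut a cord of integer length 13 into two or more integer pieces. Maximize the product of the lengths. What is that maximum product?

Let P[k] be the best product for length k (with at least one cut). For each first piece i, the rest contributes max(k−i, P[k−i]).
Small cases: P[2]=1, P[3]=2, P[4]=4, P[5]=6.
P[6] = 3·max(3,2) = 3·3 = 9
P[7] = 2·max(5,6) = 2·6 = 12
P[8] = 2·max(6,9) = 2·9 = 18
P[9] = 3·max(6,9) = 3·9 = 27
P[10] = 2·max(8,18) = 2·18 = 36
P[11] = 2·max(9,27) = 2·27 = 54
P[12] = 3·max(9,27) = 3·27 = 81
P[13] = 2·max(11,54) = 2·54 = 108
One optimal split: 3 + 3 + 3 + 2 + 2; product 3·3·3·2·2 = 108.

108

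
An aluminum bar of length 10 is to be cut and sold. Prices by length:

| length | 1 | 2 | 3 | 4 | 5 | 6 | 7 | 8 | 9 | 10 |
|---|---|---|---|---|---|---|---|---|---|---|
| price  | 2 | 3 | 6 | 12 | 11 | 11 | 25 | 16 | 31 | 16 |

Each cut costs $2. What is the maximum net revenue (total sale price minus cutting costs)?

31

Consider every possible first cut. net[k] is the best of p[i]+net[k−i] over all sellable i≤k, charging 2 whenever i<k.
net[1] = 2
net[2] = 3
net[3] = 6
net[4] = 12
net[5] = 12  (first piece 1, then net[4]=12)
net[6] = 13  (first piece 2, then net[4]=12)
net[7] = 25
net[8] = 25  (first piece 1, then net[7]=25)
net[9] = 31
net[10] = 31  (first piece 1, then net[9]=31)
One optimal plan: pieces 9 + 1 (1 cut) → $33 − $2 = $31.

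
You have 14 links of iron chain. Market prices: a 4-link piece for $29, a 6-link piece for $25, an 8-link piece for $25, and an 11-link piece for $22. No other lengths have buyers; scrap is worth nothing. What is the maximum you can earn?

87

Let r[k] be the best obtainable value from length k. For each k, try every first piece i and keep the best of price[i] + r[k−i].
r[1] = 0
r[2] = 0
r[3] = 0
r[4] = 29
r[5] = 29
r[6] = 29
r[7] = 29
r[8] = 58  (first piece 4, then r[4]=29)
r[9] = 58
r[10] = 58
r[11] = 58
r[12] = 87  (first piece 4, then r[8]=58)
r[13] = 87
r[14] = 87
One optimal cutting: pieces 4 + 4 + 4 with 2 links of scrap → $87.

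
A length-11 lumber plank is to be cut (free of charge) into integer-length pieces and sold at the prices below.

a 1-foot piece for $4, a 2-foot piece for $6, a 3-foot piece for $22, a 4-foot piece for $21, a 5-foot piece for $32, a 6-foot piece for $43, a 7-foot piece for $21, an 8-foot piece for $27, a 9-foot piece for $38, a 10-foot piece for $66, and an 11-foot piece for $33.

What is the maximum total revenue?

Let best[k] be the best obtainable value from length k. For each k, try every first piece i and keep the best of price[i] + best[k−i].
best[1] = 4
best[2] = max(4+4, 6+0) = 8
best[3] = max(4+8, 6+4, 22+0) = 22
best[4] = max(4+22, 6+8, 22+4, 21+0) = 26
best[5] = max(4+26, 6+22, 22+8, 21+4, 32+0) = 32
best[6] = max(4+32, 6+26, 22+22, 21+8, 32+4, 43+0) = 44
best[7] = max(4+44, 6+32, 22+26, …, 43+4, 21+0) = 48
best[8] = max(4+48, 6+44, 22+32, …, 21+4, 27+0) = 54
best[9] = max(4+54, 6+48, 22+44, …, 27+4, 38+0) = 66
best[10] = max(4+66, 6+54, 22+48, …, 38+4, 66+0) = 70
best[11] = max(4+70, 6+66, 22+54, …, 66+4, 33+0) = 76
One optimal cutting: 5 + 3 + 3 → $32 + $22 + $22 = $76.

76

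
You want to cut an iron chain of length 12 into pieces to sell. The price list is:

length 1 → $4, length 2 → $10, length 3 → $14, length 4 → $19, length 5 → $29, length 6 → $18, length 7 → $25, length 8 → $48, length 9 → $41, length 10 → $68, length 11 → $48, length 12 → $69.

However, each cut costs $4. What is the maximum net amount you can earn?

Build v[k] bottom-up: v[k] = max over allowed piece i of (p[i] + v[k−i]) − 4 per cut.
v[1] = 4
v[2] = 10
v[3] = 14
v[4] = 19
v[5] = 29
v[6] = 29  (first piece 1, then v[5]=29)
v[7] = 35  (first piece 2, then v[5]=29)
v[8] = 48
v[9] = 48  (first piece 1, then v[8]=48)
v[10] = 68
v[11] = 68  (first piece 1, then v[10]=68)
v[12] = 74  (first piece 2, then v[10]=68)
One optimal plan: pieces 10 + 2 (1 cut) → $78 − $4 = $74.

74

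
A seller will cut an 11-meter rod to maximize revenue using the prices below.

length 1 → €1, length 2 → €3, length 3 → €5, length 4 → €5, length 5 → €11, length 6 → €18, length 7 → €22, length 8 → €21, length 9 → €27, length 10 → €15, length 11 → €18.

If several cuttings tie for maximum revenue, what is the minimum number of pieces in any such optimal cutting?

2

Build r[k] bottom-up: r[k] = max over allowed piece i of (p[i] + r[k−i]).
r[1] = 1
r[2] = max(1+1, 3+0) = 3
r[3] = max(1+3, 3+1, 5+0) = 5
r[4] = max(1+5, 3+3, 5+1, 5+0) = 6
r[5] = max(1+6, 3+5, 5+3, 5+1, 11+0) = 11
r[6] = max(1+11, 3+6, 5+5, 5+3, 11+1, 18+0) = 18
r[7] = max(1+18, 3+11, 5+6, …, 18+1, 22+0) = 22
r[8] = max(1+22, 3+18, 5+11, …, 22+1, 21+0) = 23
r[9] = max(1+23, 3+22, 5+18, …, 21+1, 27+0) = 27
r[10] = max(1+27, 3+23, 5+22, …, 27+1, 15+0) = 28
r[11] = max(1+28, 3+27, 5+23, …, 15+1, 18+0) = 30
Maximum revenue is €30.
Now minimize piece count subject to staying optimal: for each k, pieces[k] = 1 + min over i with p[i]+r[k−i]=r[k] of pieces[k−i].
pieces[8] = 2
pieces[9] = 1
pieces[10] = 2
pieces[11] = 2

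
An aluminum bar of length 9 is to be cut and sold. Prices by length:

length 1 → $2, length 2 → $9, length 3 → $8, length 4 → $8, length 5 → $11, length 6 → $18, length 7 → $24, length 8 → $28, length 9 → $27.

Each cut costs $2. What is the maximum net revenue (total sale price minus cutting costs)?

31

Consider every possible first cut. v[k] is the best of p[i]+v[k−i] over all sellable i≤k, charging 2 whenever i<k.
v[1] = 2
v[2] = max(2+2-2, 9+0) = 9
v[3] = max(2+9-2, 9+2-2, 8+0) = 9
v[4] = max(2+9-2, 9+9-2, 8+2-2, 8+0) = 16
v[5] = max(2+16-2, 9+9-2, 8+9-2, 8+2-2, 11+0) = 16
v[6] = max(2+16-2, 9+16-2, 8+9-2, 8+9-2, 11+2-2, 18+0) = 23
v[7] = max(2+23-2, 9+16-2, 8+16-2, …, 18+2-2, 24+0) = 24
v[8] = max(2+24-2, 9+23-2, 8+16-2, …, 24+2-2, 28+0) = 30
v[9] = max(2+30-2, 9+24-2, 8+23-2, …, 28+2-2, 27+0) = 31
One optimal plan: pieces 7 + 2 (1 cut) → $33 − $2 = $31.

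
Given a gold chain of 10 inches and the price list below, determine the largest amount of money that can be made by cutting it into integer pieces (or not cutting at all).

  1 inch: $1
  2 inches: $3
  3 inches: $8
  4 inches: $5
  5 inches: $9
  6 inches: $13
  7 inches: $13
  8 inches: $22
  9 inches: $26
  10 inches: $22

Build R[k] bottom-up: R[k] = max over allowed piece i of (p[i] + R[k−i]).
R[1] = 1
R[2] = 3
R[3] = 8
R[4] = 9  (first piece 1, then R[3]=8)
R[5] = 11  (first piece 2, then R[3]=8)
R[6] = 16  (first piece 3, then R[3]=8)
R[7] = 17  (first piece 1, then R[6]=16)
R[8] = 22
R[9] = 26
R[10] = 27  (first piece 1, then R[9]=26)
One optimal cutting: 9 + 1 → $26 + $1 = $27.

27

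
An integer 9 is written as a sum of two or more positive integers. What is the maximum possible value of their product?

Define P[k] = max over 1≤i<k of i · max(k−i, P[k−i]); the inner max lets the remainder stay uncut if that's better.
P[2] = 1·max(1,0) = 1·1 = 1
P[3] = max(1·2, 2·1) = 2
P[4] = max(1·3, 2·2, 3·1) = 4
P[5] = max(1·4, 2·3, 3·2, 4·1) = 6
P[6] = max(1·6, 2·4, 3·3, 4·2, 5·1) = 9
P[7] = max(1·9, 2·6, 3·4, 4·3, 5·2, 6·1) = 12
P[8] = max(1·12, 2·9, 3·6, …, 6·2, 7·1) = 18
P[9] = max(1·18, 2·12, 3·9, …, 7·2, 8·1) = 27
One optimal split: 3 + 3 + 3; product 3·3·3 = 27.

27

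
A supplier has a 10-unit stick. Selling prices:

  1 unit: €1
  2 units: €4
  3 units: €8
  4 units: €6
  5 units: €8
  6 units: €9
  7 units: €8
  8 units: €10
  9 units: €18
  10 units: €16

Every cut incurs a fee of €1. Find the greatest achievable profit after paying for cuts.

22

Consider every possible first cut. net[k] is the best of p[i]+net[k−i] over all sellable i≤k, charging 1 whenever i<k.
net[1] = 1
net[2] = max(1+1-1, 4+0) = 4
net[3] = max(1+4-1, 4+1-1, 8+0) = 8
net[4] = max(1+8-1, 4+4-1, 8+1-1, 6+0) = 8
net[5] = max(1+8-1, 4+8-1, 8+4-1, 6+1-1, 8+0) = 11
net[6] = max(1+11-1, 4+8-1, 8+8-1, 6+4-1, 8+1-1, 9+0) = 15
net[7] = max(1+15-1, 4+11-1, 8+8-1, …, 9+1-1, 8+0) = 15
net[8] = max(1+15-1, 4+15-1, 8+11-1, …, 8+1-1, 10+0) = 18
net[9] = max(1+18-1, 4+15-1, 8+15-1, …, 10+1-1, 18+0) = 22
net[10] = max(1+22-1, 4+18-1, 8+15-1, …, 18+1-1, 16+0) = 22
One optimal plan: pieces 3 + 3 + 3 + 1 (3 cuts) → €25 − €3 = €22.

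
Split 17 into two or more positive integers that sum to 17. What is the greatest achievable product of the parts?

486

Let m[k] be the best product for length k (with at least one cut). For each first piece i, the rest contributes max(k−i, m[k−i]).
m[2] = 1·max(1,0) = 1·1 = 1
m[3] = 1·max(2,1) = 1·2 = 2
m[4] = 2·max(2,1) = 2·2 = 4
m[5] = 2·max(3,2) = 2·3 = 6
m[6] = 3·max(3,2) = 3·3 = 9
m[7] = 2·max(5,6) = 2·6 = 12
m[8] = 2·max(6,9) = 2·9 = 18
m[9] = 3·max(6,9) = 3·9 = 27
m[10] = 2·max(8,18) = 2·18 = 36
m[11] = 2·max(9,27) = 2·27 = 54
m[12] = 3·max(9,27) = 3·27 = 81
m[13] = 2·max(11,54) = 2·54 = 108
m[14] = 2·max(12,81) = 2·81 = 162
m[15] = 3·max(12,81) = 3·81 = 243
m[16] = 2·max(14,162) = 2·162 = 324
m[17] = 2·max(15,243) = 2·243 = 486
One optimal split: 3 + 3 + 3 + 3 + 3 + 2; product 3·3·3·3·3·2 = 486.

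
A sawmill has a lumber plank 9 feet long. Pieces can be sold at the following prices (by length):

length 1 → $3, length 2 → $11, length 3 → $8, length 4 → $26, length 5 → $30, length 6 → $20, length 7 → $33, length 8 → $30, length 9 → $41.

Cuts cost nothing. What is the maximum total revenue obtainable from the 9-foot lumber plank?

Consider every possible first cut. best[k] is the best of p[i]+best[k−i] over all sellable i≤k.
best[1] = 3
best[2] = 11
best[3] = 14  (first piece 1, then best[2]=11)
best[4] = 26
best[5] = 30
best[6] = 37  (first piece 2, then best[4]=26)
best[7] = 41  (first piece 2, then best[5]=30)
best[8] = 52  (first piece 4, then best[4]=26)
best[9] = 56  (first piece 4, then best[5]=30)
One optimal cutting: 5 + 4 → $30 + $26 = $56.

56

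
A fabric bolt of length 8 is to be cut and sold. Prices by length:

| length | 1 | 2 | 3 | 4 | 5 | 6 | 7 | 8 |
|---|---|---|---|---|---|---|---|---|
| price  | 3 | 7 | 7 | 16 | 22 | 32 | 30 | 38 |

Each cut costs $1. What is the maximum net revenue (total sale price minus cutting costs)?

Let net[k] be the best obtainable value from length k. For each k, try every first piece i and keep the best of price[i] + net[k−i] minus the 1 cut fee when i<k.
net[1] = 3
net[2] = 7
net[3] = 9  (first piece 1, then net[2]=7)
net[4] = 16
net[5] = 22
net[6] = 32
net[7] = 34  (first piece 1, then net[6]=32)
net[8] = 38  (first piece 2, then net[6]=32)
One optimal plan: pieces 6 + 2 (1 cut) → $39 − $1 = $38.

38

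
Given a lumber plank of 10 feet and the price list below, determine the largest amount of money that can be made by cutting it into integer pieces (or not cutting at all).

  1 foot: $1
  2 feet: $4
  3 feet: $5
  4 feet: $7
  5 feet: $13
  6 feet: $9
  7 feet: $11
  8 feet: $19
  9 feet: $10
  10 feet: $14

26

Let r[k] be the best obtainable value from length k. For each k, try every first piece i and keep the best of price[i] + r[k−i].
r[1] = 1
r[2] = 4
r[3] = 5  (first piece 1, then r[2]=4)
r[4] = 8  (first piece 2, then r[2]=4)
r[5] = 13
r[6] = 14  (first piece 1, then r[5]=13)
r[7] = 17  (first piece 2, then r[5]=13)
r[8] = 19
r[9] = 21  (first piece 2, then r[7]=17)
r[10] = 26  (first piece 5, then r[5]=13)
One optimal cutting: 5 + 5 → $13 + $13 = $26.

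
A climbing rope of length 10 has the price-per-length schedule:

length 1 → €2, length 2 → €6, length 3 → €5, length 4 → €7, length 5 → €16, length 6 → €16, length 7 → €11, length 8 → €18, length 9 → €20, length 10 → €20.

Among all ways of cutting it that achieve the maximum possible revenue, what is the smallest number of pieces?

2

Build r[k] bottom-up: r[k] = max over allowed piece i of (p[i] + r[k−i]).
r[1] = 2
r[2] = max(2+2, 6+0) = 6
r[3] = max(2+6, 6+2, 5+0) = 8
r[4] = max(2+8, 6+6, 5+2, 7+0) = 12
r[5] = max(2+12, 6+8, 5+6, 7+2, 16+0) = 16
r[6] = max(2+16, 6+12, 5+8, 7+6, 16+2, 16+0) = 18
r[7] = max(2+18, 6+16, 5+12, …, 16+2, 11+0) = 22
r[8] = max(2+22, 6+18, 5+16, …, 11+2, 18+0) = 24
r[9] = max(2+24, 6+22, 5+18, …, 18+2, 20+0) = 28
r[10] = max(2+28, 6+24, 5+22, …, 20+2, 20+0) = 32
Maximum revenue is €32.
Now minimize piece count subject to staying optimal: for each k, pieces[k] = 1 + min over i with p[i]+r[k−i]=r[k] of pieces[k−i].
pieces[7] = 2
pieces[8] = 3
pieces[9] = 3
pieces[10] = 2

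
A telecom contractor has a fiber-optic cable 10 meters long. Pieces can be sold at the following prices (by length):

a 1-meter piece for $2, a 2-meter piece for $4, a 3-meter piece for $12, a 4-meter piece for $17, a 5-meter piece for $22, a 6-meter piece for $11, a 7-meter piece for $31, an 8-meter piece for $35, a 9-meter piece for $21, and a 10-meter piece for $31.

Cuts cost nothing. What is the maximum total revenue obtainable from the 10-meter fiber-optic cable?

Let R[k] be the best obtainable value from length k. For each k, try every first piece i and keep the best of price[i] + R[k−i].
R[1] = 2
R[2] = max(2+2, 4+0) = 4
R[3] = max(2+4, 4+2, 12+0) = 12
R[4] = max(2+12, 4+4, 12+2, 17+0) = 17
R[5] = max(2+17, 4+12, 12+4, 17+2, 22+0) = 22
R[6] = max(2+22, 4+17, 12+12, 17+4, 22+2, 11+0) = 24
R[7] = max(2+24, 4+22, 12+17, …, 11+2, 31+0) = 31
R[8] = max(2+31, 4+24, 12+22, …, 31+2, 35+0) = 35
R[9] = max(2+35, 4+31, 12+24, …, 35+2, 21+0) = 39
R[10] = max(2+39, 4+35, 12+31, …, 21+2, 31+0) = 44
One optimal cutting: 5 + 5 → $22 + $22 = $44.

44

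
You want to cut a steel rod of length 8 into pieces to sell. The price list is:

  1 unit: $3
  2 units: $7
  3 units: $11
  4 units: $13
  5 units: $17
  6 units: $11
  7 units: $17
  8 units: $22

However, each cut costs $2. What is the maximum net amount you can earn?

Let r[k] be the best obtainable value from length k. For each k, try every first piece i and keep the best of price[i] + r[k−i] minus the 2 cut fee when i<k.
r[1] = 3
r[2] = max(3+3-2, 7+0) = 7
r[3] = max(3+7-2, 7+3-2, 11+0) = 11
r[4] = max(3+11-2, 7+7-2, 11+3-2, 13+0) = 13
r[5] = max(3+13-2, 7+11-2, 11+7-2, 13+3-2, 17+0) = 17
r[6] = max(3+17-2, 7+13-2, 11+11-2, 13+7-2, 17+3-2, 11+0) = 20
r[7] = max(3+20-2, 7+17-2, 11+13-2, …, 11+3-2, 17+0) = 22
r[8] = max(3+22-2, 7+20-2, 11+17-2, …, 17+3-2, 22+0) = 26
One optimal plan: pieces 5 + 3 (1 cut) → $28 − $2 = $26.

26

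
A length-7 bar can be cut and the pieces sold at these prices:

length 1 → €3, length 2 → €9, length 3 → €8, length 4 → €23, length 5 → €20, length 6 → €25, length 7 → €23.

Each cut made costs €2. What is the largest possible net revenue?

Build net[k] bottom-up: net[k] = max over allowed piece i of (p[i] + net[k−i]) − 2 per cut.
net[1] = 3
net[2] = max(3+3-2, 9+0) = 9
net[3] = max(3+9-2, 9+3-2, 8+0) = 10
net[4] = max(3+10-2, 9+9-2, 8+3-2, 23+0) = 23
net[5] = max(3+23-2, 9+10-2, 8+9-2, 23+3-2, 20+0) = 24
net[6] = max(3+24-2, 9+23-2, 8+10-2, 23+9-2, 20+3-2, 25+0) = 30
net[7] = max(3+30-2, 9+24-2, 8+23-2, …, 25+3-2, 23+0) = 31
One optimal plan: pieces 4 + 2 + 1 (2 cuts) → €35 − €4 = €31.

31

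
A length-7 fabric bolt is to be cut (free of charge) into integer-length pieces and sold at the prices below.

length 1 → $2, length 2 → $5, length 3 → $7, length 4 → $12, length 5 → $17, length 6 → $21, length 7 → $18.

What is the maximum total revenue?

Consider every possible first cut. best[k] is the best of p[i]+best[k−i] over all sellable i≤k.
best[1] = 2
best[2] = 5
best[3] = 7  (first piece 1, then best[2]=5)
best[4] = 12
best[5] = 17
best[6] = 21
best[7] = 23  (first piece 1, then best[6]=21)
One optimal cutting: 6 + 1 → $21 + $2 = $23.

23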